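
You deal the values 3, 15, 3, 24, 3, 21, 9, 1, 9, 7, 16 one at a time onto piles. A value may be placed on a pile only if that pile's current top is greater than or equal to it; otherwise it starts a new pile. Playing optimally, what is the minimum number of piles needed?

3

Place each on the leftmost legal pile:
3 → new pile 1 (tops now [3])
15 → new pile 2 (tops now [3, 15])
3 → pile 1 (tops now [3, 15])
24 → new pile 3 (tops now [3, 15, 24])
3 → pile 1 (tops now [3, 15, 24])
21 → pile 3 (tops now [3, 15, 21])
9 → pile 2 (tops now [3, 9, 21])
1 → pile 1 (tops now [1, 9, 21])
9 → pile 2 (tops now [1, 9, 21])
7 → pile 2 (tops now [1, 7, 21])
16 → pile 3 (tops now [1, 7, 16])
Three piles.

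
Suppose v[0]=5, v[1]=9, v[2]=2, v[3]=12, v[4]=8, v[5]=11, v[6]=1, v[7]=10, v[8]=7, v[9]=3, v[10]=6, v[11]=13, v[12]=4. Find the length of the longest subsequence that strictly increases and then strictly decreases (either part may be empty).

inc[i] = longest strictly increasing subsequence ending at i; dec[i] = longest strictly decreasing subsequence starting at i:
i:      0  1  2  3  4  5  6  7  8  9 10 11 12
v[i]:   5  9  2 12  8 11  1 10  7  3  6 13  4
inc:    1  2  1  3  2  3  1  3  2  2  3  4  3
dec:    3  5  2  6  4  5  1  4  3  1  2  2  1
Best peak at i=3 (value 12): inc=3, dec=6, length 3+6−1 = 8.

8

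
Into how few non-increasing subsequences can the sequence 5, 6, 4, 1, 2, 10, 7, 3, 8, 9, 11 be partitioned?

6

Place each on the leftmost legal pile:
5 → new pile 1 (tops now [5])
6 → new pile 2 (tops now [5, 6])
4 → pile 1 (tops now [4, 6])
1 → pile 1 (tops now [1, 6])
2 → pile 2 (tops now [1, 2])
10 → new pile 3 (tops now [1, 2, 10])
7 → pile 3 (tops now [1, 2, 7])
3 → pile 3 (tops now [1, 2, 3])
8 → new pile 4 (tops now [1, 2, 3, 8])
9 → new pile 5 (tops now [1, 2, 3, 8, 9])
11 → new pile 6 (tops now [1, 2, 3, 8, 9, 11])
Six piles.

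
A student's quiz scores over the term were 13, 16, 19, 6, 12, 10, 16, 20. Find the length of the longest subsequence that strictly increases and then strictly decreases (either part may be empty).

inc[i] = longest strictly increasing subsequence ending at i; dec[i] = longest strictly decreasing subsequence starting at i:
i:      1  2  3  4  5  6  7  8
a[i]:  13 16 19  6 12 10 16 20
inc:    1  2  3  1  2  2  3  4
dec:    3  3  3  1  2  1  1  1
Best peak at i=3 (value 19): inc=3, dec=3, length 3+3−1 = 5.

5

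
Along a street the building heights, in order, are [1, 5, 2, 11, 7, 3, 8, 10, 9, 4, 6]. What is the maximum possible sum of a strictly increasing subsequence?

Let S[i] be the best sum of a strictly increasing subsequence ending at i:
i:      1  2  3  4  5  6  7  8  9 10 11
a[i]:   1  5  2 11  7  3  8 10  9  4  6
S:      1  6  3 17 13  6 21 31 30 10 16
Maximum is 31 (e.g. 1 + 5 + 7 + 8 + 10).

31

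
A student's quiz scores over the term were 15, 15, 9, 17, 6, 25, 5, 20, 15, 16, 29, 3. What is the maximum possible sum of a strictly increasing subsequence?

86

Let S[i] be the best sum of a strictly increasing subsequence ending at i:
i:      1  2  3  4  5  6  7  8  9 10 11 12
a[i]:  15 15  9 17  6 25  5 20 15 16 29  3
S:     15 15  9 32  6 57  5 52 24 40 86  3
Maximum is 86 (e.g. 15 + 17 + 25 + 29).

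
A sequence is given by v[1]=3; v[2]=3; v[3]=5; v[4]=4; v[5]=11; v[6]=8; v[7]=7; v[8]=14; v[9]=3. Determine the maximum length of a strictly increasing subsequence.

4

Track the smallest tail for each achievable length (strict):
3 → extends → [3]
3 → already a tail → [3]
5 → extends → [3, 5]
4 → replaces 5 → [3, 4]
11 → extends → [3, 4, 11]
8 → replaces 11 → [3, 4, 8]
7 → replaces 8 → [3, 4, 7]
14 → extends → [3, 4, 7, 14]
3 → already a tail → [3, 4, 7, 14]
Four tails, so the longest strictly increasing subsequence has length 4 (e.g. 3, 5, 11, 14).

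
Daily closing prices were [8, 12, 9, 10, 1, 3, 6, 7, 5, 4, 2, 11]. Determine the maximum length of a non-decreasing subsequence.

Let dp[i] be the length of the longest such subsequence ending at index i:
i:      1  2  3  4  5  6  7  8  9 10 11 12
a[i]:   8 12  9 10  1  3  6  7  5  4  2 11
dp:     1  2  2  3  1  2  3  4  3  3  2  5
Maximum dp value is 5.

5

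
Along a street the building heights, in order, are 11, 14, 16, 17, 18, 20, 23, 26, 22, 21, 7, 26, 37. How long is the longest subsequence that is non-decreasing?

Track the smallest tail for each achievable length (allowing ties):
11 → extends → [11]
14 → extends → [11, 14]
16 → extends → [11, 14, 16]
17 → extends → [11, 14, 16, 17]
18 → extends → [11, 14, 16, 17, 18]
20 → extends → [11, 14, 16, 17, 18, 20]
23 → extends → [11, 14, 16, 17, 18, 20, 23]
26 → extends → [11, 14, 16, 17, 18, 20, 23, 26]
22 → replaces 23 → [11, 14, 16, 17, 18, 20, 22, 26]
21 → replaces 22 → [11, 14, 16, 17, 18, 20, 21, 26]
7 → replaces 11 → [7, 14, 16, 17, 18, 20, 21, 26]
26 → extends → [7, 14, 16, 17, 18, 20, 21, 26, 26]
37 → extends → [7, 14, 16, 17, 18, 20, 21, 26, 26, 37]
Ten tails, so the longest non-decreasing subsequence has length 10 (e.g. 11, 14, 16, 17, 18, 20, 23, 26, 26, 37).

10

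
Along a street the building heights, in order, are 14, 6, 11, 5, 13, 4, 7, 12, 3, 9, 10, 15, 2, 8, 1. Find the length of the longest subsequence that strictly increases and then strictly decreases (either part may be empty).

7

inc[i] = longest strictly increasing subsequence ending at i; dec[i] = longest strictly decreasing subsequence starting at i:
i:      1  2  3  4  5  6  7  8  9 10 11 12 13 14 15
a[i]:  14  6 11  5 13  4  7 12  3  9 10 15  2  8  1
inc:    1  1  2  1  3  1  2  3  1  3  4  5  1  3  1
dec:    7  6  6  5  5  4  4  4  3  3  3  3  2  2  1
Best peak at i=1 (value 14): inc=1, dec=7, length 1+7−1 = 7.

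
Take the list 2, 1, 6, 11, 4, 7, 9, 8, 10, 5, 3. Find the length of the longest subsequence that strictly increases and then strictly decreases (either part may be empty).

inc[i] = longest strictly increasing subsequence ending at i; dec[i] = longest strictly decreasing subsequence starting at i:
i:      1  2  3  4  5  6  7  8  9 10 11
a[i]:   2  1  6 11  4  7  9  8 10  5  3
inc:    1  1  2  3  2  3  4  4  5  3  2
dec:    2  1  3  5  2  3  4  3  3  2  1
Best peak at i=4 (value 11): inc=3, dec=5, length 3+5−1 = 7.

7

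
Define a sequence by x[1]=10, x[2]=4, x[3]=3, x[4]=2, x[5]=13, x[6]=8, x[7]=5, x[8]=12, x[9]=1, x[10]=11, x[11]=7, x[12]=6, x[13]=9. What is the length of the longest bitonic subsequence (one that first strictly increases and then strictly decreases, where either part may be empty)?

6

inc[i] = longest strictly increasing subsequence ending at i; dec[i] = longest strictly decreasing subsequence starting at i:
i:      1  2  3  4  5  6  7  8  9 10 11 12 13
x[i]:  10  4  3  2 13  8  5 12  1 11  7  6  9
inc:    1  1  1  1  2  2  2  3  1  3  3  3  4
dec:    5  4  3  2  5  3  2  4  1  3  2  1  1
Best peak at i=5 (value 13): inc=2, dec=5, length 2+5−1 = 6.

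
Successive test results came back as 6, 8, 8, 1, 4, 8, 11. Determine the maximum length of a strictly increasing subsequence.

4

Track the smallest tail for each achievable length (strict):
6 → extends → [6]
8 → extends → [6, 8]
8 → already a tail → [6, 8]
1 → replaces 6 → [1, 8]
4 → replaces 8 → [1, 4]
8 → extends → [1, 4, 8]
11 → extends → [1, 4, 8, 11]
Four tails, so the longest strictly increasing subsequence has length 4 (e.g. 1, 4, 8, 11).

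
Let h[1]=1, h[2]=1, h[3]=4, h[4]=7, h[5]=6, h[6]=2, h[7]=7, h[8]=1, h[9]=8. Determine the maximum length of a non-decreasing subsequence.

6

Track the smallest tail for each achievable length (allowing ties):
1 → extends → [1]
1 → extends → [1, 1]
4 → extends → [1, 1, 4]
7 → extends → [1, 1, 4, 7]
6 → replaces 7 → [1, 1, 4, 6]
2 → replaces 4 → [1, 1, 2, 6]
7 → extends → [1, 1, 2, 6, 7]
1 → replaces 2 → [1, 1, 1, 6, 7]
8 → extends → [1, 1, 1, 6, 7, 8]
Six tails, so the longest non-decreasing subsequence has length 6 (e.g. 1, 1, 4, 7, 7, 8).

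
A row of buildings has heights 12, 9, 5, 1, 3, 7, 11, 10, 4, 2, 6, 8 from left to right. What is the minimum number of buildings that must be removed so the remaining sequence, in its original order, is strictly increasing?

Fewest deletions = n − (longest strictly increasing subsequence).
i:      1  2  3  4  5  6  7  8  9 10 11 12
a[i]:  12  9  5  1  3  7 11 10  4  2  6  8
dp:     1  1  1  1  2  3  4  4  3  2  4  5
max dp = 5, so deletions = 12 − 5 = 7.

7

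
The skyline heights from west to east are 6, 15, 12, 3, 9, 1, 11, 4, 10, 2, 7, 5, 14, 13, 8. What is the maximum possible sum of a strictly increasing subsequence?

Let S[i] be the best sum of a strictly increasing subsequence ending at i:
i:      1  2  3  4  5  6  7  8  9 10 11 12 13 14 15
a[i]:   6 15 12  3  9  1 11  4 10  2  7  5 14 13  8
S:      6 21 18  3 15  1 26  7 25  3 14 12 40 39 22
Maximum is 40 (e.g. 6 + 9 + 11 + 14).

40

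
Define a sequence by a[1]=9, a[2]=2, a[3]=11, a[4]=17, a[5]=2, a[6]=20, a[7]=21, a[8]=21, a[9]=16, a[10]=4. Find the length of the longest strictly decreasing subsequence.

Negate each value so 'decreasing' becomes 'increasing', then run patience tails on the negated sequence:
-9 → extends → [-9]
-2 → extends → [-9, -2]
-11 → replaces -9 → [-11, -2]
-17 → replaces -11 → [-17, -2]
-2 → already a tail → [-17, -2]
-20 → replaces -17 → [-20, -2]
-21 → replaces -20 → [-21, -2]
-21 → already a tail → [-21, -2]
-16 → replaces -2 → [-21, -16]
-4 → extends → [-21, -16, -4]
Three tails, so the longest strictly decreasing subsequence of the original has length 3.

3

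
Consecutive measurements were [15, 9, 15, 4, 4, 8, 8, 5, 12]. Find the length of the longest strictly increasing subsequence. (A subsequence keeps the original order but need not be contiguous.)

3

Track the smallest tail for each achievable length (strict):
15 → extends → [15]
9 → replaces 15 → [9]
15 → extends → [9, 15]
4 → replaces 9 → [4, 15]
4 → already a tail → [4, 15]
8 → replaces 15 → [4, 8]
8 → already a tail → [4, 8]
5 → replaces 8 → [4, 5]
12 → extends → [4, 5, 12]
Three tails, so the longest strictly increasing subsequence has length 3 (e.g. 4, 8, 12).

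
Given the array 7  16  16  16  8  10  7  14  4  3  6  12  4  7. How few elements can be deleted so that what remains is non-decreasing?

10

Fewest deletions = n − (longest non-decreasing subsequence).
Patience tails:
7 → extends → [7]
16 → extends → [7, 16]
16 → extends → [7, 16, 16]
16 → extends → [7, 16, 16, 16]
8 → replaces 16 → [7, 8, 16, 16]
10 → replaces 16 → [7, 8, 10, 16]
7 → replaces 8 → [7, 7, 10, 16]
14 → replaces 16 → [7, 7, 10, 14]
4 → replaces 7 → [4, 7, 10, 14]
3 → replaces 4 → [3, 7, 10, 14]
6 → replaces 7 → [3, 6, 10, 14]
12 → replaces 14 → [3, 6, 10, 12]
4 → replaces 6 → [3, 4, 10, 12]
7 → replaces 10 → [3, 4, 7, 12]
Longest non-decreasing subsequence has length 4, so deletions = 14 − 4 = 10.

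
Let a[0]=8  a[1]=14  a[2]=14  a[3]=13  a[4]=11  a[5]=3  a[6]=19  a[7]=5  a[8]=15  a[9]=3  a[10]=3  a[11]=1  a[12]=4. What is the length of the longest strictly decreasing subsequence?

6

Negate each value so 'decreasing' becomes 'increasing', then run patience tails on the negated sequence:
-8 → extends → [-8]
-14 → replaces -8 → [-14]
-14 → already a tail → [-14]
-13 → extends → [-14, -13]
-11 → extends → [-14, -13, -11]
-3 → extends → [-14, -13, -11, -3]
-19 → replaces -14 → [-19, -13, -11, -3]
-5 → replaces -3 → [-19, -13, -11, -5]
-15 → replaces -13 → [-19, -15, -11, -5]
-3 → extends → [-19, -15, -11, -5, -3]
-3 → already a tail → [-19, -15, -11, -5, -3]
-1 → extends → [-19, -15, -11, -5, -3, -1]
-4 → replaces -3 → [-19, -15, -11, -5, -4, -1]
Six tails, so the longest strictly decreasing subsequence of the original has length 6.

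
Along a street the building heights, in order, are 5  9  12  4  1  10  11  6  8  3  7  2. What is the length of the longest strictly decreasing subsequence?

5

Let dp[i] be the longest strictly decreasing subsequence ending at i:
i:      1  2  3  4  5  6  7  8  9 10 11 12
a[i]:   5  9 12  4  1 10 11  6  8  3  7  2
dp:     1  1  1  2  3  2  2  3  3  4  4  5
Maximum is 5.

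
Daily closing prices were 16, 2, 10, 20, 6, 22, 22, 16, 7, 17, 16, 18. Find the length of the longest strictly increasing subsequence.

Let dp[i] be the length of the longest such subsequence ending at index i:
i:      1  2  3  4  5  6  7  8  9 10 11 12
a[i]:  16  2 10 20  6 22 22 16  7 17 16 18
dp:     1  1  2  3  2  4  4  3  3  4  4  5
Maximum dp value is 5.

5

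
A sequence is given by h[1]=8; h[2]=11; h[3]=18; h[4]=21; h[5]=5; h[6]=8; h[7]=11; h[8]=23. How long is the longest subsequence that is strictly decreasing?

2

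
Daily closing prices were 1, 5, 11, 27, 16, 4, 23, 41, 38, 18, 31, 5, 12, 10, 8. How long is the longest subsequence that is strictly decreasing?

Let dp[i] be the longest strictly decreasing subsequence ending at i:
i:      1  2  3  4  5  6  7  8  9 10 11 12 13 14 15
a[i]:   1  5 11 27 16  4 23 41 38 18 31  5 12 10  8
dp:     1  1  1  1  2  3  2  1  2  3  3  4  4  5  6
Maximum is 6.

6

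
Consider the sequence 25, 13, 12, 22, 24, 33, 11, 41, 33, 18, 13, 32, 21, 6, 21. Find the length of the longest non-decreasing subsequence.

Let dp[i] be the length of the longest such subsequence ending at index i:
i:      1  2  3  4  5  6  7  8  9 10 11 12 13 14 15
a[i]:  25 13 12 22 24 33 11 41 33 18 13 32 21  6 21
dp:     1  1  1  2  3  4  1  5  5  2  2  4  3  1  4
Maximum dp value is 5.

5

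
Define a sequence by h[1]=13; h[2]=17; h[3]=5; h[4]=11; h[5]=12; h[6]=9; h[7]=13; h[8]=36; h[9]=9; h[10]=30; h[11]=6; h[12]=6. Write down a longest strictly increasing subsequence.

5, 11, 12, 13, 36

Patience tails give the LIS length; then backtrack through the dp parents:
13 → extends → [13]
17 → extends → [13, 17]
5 → replaces 13 → [5, 17]
11 → replaces 17 → [5, 11]
12 → extends → [5, 11, 12]
9 → replaces 11 → [5, 9, 12]
13 → extends → [5, 9, 12, 13]
36 → extends → [5, 9, 12, 13, 36]
9 → already a tail → [5, 9, 12, 13, 36]
30 → replaces 36 → [5, 9, 12, 13, 30]
6 → replaces 9 → [5, 6, 12, 13, 30]
6 → already a tail → [5, 6, 12, 13, 30]
Length 5; one witness is 5, 11, 12, 13, 36.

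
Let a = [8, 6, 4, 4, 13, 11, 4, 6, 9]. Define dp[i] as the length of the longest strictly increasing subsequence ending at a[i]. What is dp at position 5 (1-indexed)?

dp[i] = 1 + max{dp[j] : j<i, a[j]<a[i]} (or 1 if no such j):
i:      1  2  3  4  5  6  7  8  9
a[i]:   8  6  4  4 13 11  4  6  9
dp:     1  1  1  1  2  2  1  2  3
At index 5 the value is 2.

2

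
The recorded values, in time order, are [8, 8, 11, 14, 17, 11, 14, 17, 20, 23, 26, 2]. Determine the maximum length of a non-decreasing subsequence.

9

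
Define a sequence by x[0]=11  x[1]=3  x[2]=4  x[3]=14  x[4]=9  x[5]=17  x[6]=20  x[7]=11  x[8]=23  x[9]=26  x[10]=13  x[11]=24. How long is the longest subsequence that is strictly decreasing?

Negate each value so 'decreasing' becomes 'increasing', then run patience tails on the negated sequence:
-11 → extends → [-11]
-3 → extends → [-11, -3]
-4 → replaces -3 → [-11, -4]
-14 → replaces -11 → [-14, -4]
-9 → replaces -4 → [-14, -9]
-17 → replaces -14 → [-17, -9]
-20 → replaces -17 → [-20, -9]
-11 → replaces -9 → [-20, -11]
-23 → replaces -20 → [-23, -11]
-26 → replaces -23 → [-26, -11]
-13 → replaces -11 → [-26, -13]
-24 → replaces -13 → [-26, -24]
Two tails, so the longest strictly decreasing subsequence of the original has length 2.

2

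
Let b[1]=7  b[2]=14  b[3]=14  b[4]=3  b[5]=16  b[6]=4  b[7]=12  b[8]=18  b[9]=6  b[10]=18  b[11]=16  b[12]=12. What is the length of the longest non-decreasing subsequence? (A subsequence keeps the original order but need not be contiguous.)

Track the smallest tail for each achievable length (allowing ties):
7 → extends → [7]
14 → extends → [7, 14]
14 → extends → [7, 14, 14]
3 → replaces 7 → [3, 14, 14]
16 → extends → [3, 14, 14, 16]
4 → replaces 14 → [3, 4, 14, 16]
12 → replaces 14 → [3, 4, 12, 16]
18 → extends → [3, 4, 12, 16, 18]
6 → replaces 12 → [3, 4, 6, 16, 18]
18 → extends → [3, 4, 6, 16, 18, 18]
16 → replaces 18 → [3, 4, 6, 16, 16, 18]
12 → replaces 16 → [3, 4, 6, 12, 16, 18]
Six tails, so the longest non-decreasing subsequence has length 6 (e.g. 7, 14, 14, 16, 18, 18).

6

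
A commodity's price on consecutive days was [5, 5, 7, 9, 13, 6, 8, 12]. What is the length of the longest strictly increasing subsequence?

4

Track the smallest tail for each achievable length (strict):
5 → extends → [5]
5 → already a tail → [5]
7 → extends → [5, 7]
9 → extends → [5, 7, 9]
13 → extends → [5, 7, 9, 13]
6 → replaces 7 → [5, 6, 9, 13]
8 → replaces 9 → [5, 6, 8, 13]
12 → replaces 13 → [5, 6, 8, 12]
Four tails, so the longest strictly increasing subsequence has length 4 (e.g. 5, 7, 9, 13).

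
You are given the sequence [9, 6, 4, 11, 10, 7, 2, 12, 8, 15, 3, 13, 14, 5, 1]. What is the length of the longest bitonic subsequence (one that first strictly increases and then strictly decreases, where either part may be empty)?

inc[i] = longest strictly increasing subsequence ending at i; dec[i] = longest strictly decreasing subsequence starting at i:
i:      1  2  3  4  5  6  7  8  9 10 11 12 13 14 15
a[i]:   9  6  4 11 10  7  2 12  8 15  3 13 14  5  1
inc:    1  1  1  2  2  2  1  3  3  4  2  4  5  3  1
dec:    5  4  3  5  4  3  2  4  3  4  2  3  3  2  1
Best peak at i=10 (value 15): inc=4, dec=4, length 4+4−1 = 7.

7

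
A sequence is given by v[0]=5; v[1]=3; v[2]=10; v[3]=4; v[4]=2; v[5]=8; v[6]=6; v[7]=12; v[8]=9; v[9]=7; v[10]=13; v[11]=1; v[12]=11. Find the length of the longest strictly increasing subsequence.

5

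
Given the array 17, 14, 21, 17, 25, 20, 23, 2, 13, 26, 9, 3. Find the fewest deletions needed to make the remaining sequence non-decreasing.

7

Fewest deletions = n − (longest non-decreasing subsequence).
i:      1  2  3  4  5  6  7  8  9 10 11 12
a[i]:  17 14 21 17 25 20 23  2 13 26  9  3
dp:     1  1  2  2  3  3  4  1  2  5  2  2
max dp = 5, so deletions = 12 − 5 = 7.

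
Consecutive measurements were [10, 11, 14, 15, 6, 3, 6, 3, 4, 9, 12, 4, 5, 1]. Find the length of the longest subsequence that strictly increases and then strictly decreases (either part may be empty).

inc[i] = longest strictly increasing subsequence ending at i; dec[i] = longest strictly decreasing subsequence starting at i:
i:      1  2  3  4  5  6  7  8  9 10 11 12 13 14
a[i]:  10 11 14 15  6  3  6  3  4  9 12  4  5  1
inc:    1  2  3  4  1  1  2  1  2  3  4  2  3  1
dec:    4  4  4  4  3  2  3  2  2  3  3  2  2  1
Best peak at i=4 (value 15): inc=4, dec=4, length 4+4−1 = 7.

7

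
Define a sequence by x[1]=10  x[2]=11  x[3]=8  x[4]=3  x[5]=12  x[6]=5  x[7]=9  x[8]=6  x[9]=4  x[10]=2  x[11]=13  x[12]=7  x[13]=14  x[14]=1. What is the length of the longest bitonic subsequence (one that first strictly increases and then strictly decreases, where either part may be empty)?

inc[i] = longest strictly increasing subsequence ending at i; dec[i] = longest strictly decreasing subsequence starting at i:
i:      1  2  3  4  5  6  7  8  9 10 11 12 13 14
x[i]:  10 11  8  3 12  5  9  6  4  2 13  7 14  1
inc:    1  2  1  1  3  2  3  3  2  1  4  4  5  1
dec:    6  6  5  3  6  4  5  4  3  2  3  2  2  1
Best peak at i=5 (value 12): inc=3, dec=6, length 3+6−1 = 8.

8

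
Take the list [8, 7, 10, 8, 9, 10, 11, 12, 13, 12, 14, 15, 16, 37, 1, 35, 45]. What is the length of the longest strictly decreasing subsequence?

Let dp[i] be the longest strictly decreasing subsequence ending at i:
i:      1  2  3  4  5  6  7  8  9 10 11 12 13 14 15 16 17
a[i]:   8  7 10  8  9 10 11 12 13 12 14 15 16 37  1 35 45
dp:     1  2  1  2  2  1  1  1  1  2  1  1  1  1  3  2  1
Maximum is 3.

3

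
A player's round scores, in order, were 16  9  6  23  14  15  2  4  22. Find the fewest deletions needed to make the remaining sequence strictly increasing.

5

Fewest deletions = n − (longest strictly increasing subsequence).
Patience tails:
16 → extends → [16]
9 → replaces 16 → [9]
6 → replaces 9 → [6]
23 → extends → [6, 23]
14 → replaces 23 → [6, 14]
15 → extends → [6, 14, 15]
2 → replaces 6 → [2, 14, 15]
4 → replaces 14 → [2, 4, 15]
22 → extends → [2, 4, 15, 22]
Longest strictly increasing subsequence has length 4, so deletions = 9 − 4 = 5.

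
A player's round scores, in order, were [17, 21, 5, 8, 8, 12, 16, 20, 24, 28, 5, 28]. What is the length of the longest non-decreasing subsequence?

Track the smallest tail for each achievable length (allowing ties):
17 → extends → [17]
21 → extends → [17, 21]
5 → replaces 17 → [5, 21]
8 → replaces 21 → [5, 8]
8 → extends → [5, 8, 8]
12 → extends → [5, 8, 8, 12]
16 → extends → [5, 8, 8, 12, 16]
20 → extends → [5, 8, 8, 12, 16, 20]
24 → extends → [5, 8, 8, 12, 16, 20, 24]
28 → extends → [5, 8, 8, 12, 16, 20, 24, 28]
5 → replaces 8 → [5, 5, 8, 12, 16, 20, 24, 28]
28 → extends → [5, 5, 8, 12, 16, 20, 24, 28, 28]
Nine tails, so the longest non-decreasing subsequence has length 9 (e.g. 5, 8, 8, 12, 16, 20, 24, 28, 28).

9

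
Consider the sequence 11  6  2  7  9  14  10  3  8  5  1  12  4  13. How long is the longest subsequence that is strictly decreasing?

5

Let dp[i] be the longest strictly decreasing subsequence ending at i:
i:      1  2  3  4  5  6  7  8  9 10 11 12 13 14
a[i]:  11  6  2  7  9 14 10  3  8  5  1 12  4 13
dp:     1  2  3  2  2  1  2  3  3  4  5  2  5  2
Maximum is 5.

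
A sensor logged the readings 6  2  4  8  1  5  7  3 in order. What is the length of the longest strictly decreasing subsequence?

3

Let dp[i] be the longest strictly decreasing subsequence ending at i:
i:     1 2 3 4 5 6 7 8
a[i]:  6 2 4 8 1 5 7 3
dp:    1 2 2 1 3 2 2 3
Maximum is 3.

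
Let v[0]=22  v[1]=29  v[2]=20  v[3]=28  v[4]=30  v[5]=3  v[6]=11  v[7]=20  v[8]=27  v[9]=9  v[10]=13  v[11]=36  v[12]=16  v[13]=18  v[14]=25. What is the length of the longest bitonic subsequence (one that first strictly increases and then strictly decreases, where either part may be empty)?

6

inc[i] = longest strictly increasing subsequence ending at i; dec[i] = longest strictly decreasing subsequence starting at i:
i:      0  1  2  3  4  5  6  7  8  9 10 11 12 13 14
v[i]:  22 29 20 28 30  3 11 20 27  9 13 36 16 18 25
inc:    1  2  1  2  3  1  2  3  4  2  3  5  4  5  6
dec:    4  4  3  3  3  1  2  2  2  1  1  2  1  1  1
Best peak at i=11 (value 36): inc=5, dec=2, length 5+2−1 = 6.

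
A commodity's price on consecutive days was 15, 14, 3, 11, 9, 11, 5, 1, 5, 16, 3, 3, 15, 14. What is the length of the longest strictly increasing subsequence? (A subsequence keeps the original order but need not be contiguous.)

4

Let dp[i] be the length of the longest such subsequence ending at index i:
i:      1  2  3  4  5  6  7  8  9 10 11 12 13 14
a[i]:  15 14  3 11  9 11  5  1  5 16  3  3 15 14
dp:     1  1  1  2  2  3  2  1  2  4  2  2  4  4
Maximum dp value is 4.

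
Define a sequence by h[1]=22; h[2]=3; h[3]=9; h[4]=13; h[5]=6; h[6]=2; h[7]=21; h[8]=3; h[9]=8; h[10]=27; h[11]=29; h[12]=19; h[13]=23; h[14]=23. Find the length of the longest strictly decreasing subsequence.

Let dp[i] be the longest strictly decreasing subsequence ending at i:
i:      1  2  3  4  5  6  7  8  9 10 11 12 13 14
h[i]:  22  3  9 13  6  2 21  3  8 27 29 19 23 23
dp:     1  2  2  2  3  4  2  4  3  1  1  3  2  2
Maximum is 4.

4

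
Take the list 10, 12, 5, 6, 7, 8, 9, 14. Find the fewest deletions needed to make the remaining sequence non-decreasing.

2

Fewest deletions = n − (longest non-decreasing subsequence).
Patience tails:
10 → extends → [10]
12 → extends → [10, 12]
5 → replaces 10 → [5, 12]
6 → replaces 12 → [5, 6]
7 → extends → [5, 6, 7]
8 → extends → [5, 6, 7, 8]
9 → extends → [5, 6, 7, 8, 9]
14 → extends → [5, 6, 7, 8, 9, 14]
Longest non-decreasing subsequence has length 6, so deletions = 8 − 6 = 2.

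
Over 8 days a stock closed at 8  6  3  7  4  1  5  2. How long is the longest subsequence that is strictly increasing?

Track the smallest tail for each achievable length (strict):
8 → extends → [8]
6 → replaces 8 → [6]
3 → replaces 6 → [3]
7 → extends → [3, 7]
4 → replaces 7 → [3, 4]
1 → replaces 3 → [1, 4]
5 → extends → [1, 4, 5]
2 → replaces 4 → [1, 2, 5]
Three tails, so the longest strictly increasing subsequence has length 3 (e.g. 3, 4, 5).

3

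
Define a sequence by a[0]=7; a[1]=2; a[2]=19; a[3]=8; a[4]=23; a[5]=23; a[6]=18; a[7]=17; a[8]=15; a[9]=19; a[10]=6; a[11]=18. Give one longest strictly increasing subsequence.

Patience tails give the LIS length; then backtrack through the dp parents:
7 → extends → [7]
2 → replaces 7 → [2]
19 → extends → [2, 19]
8 → replaces 19 → [2, 8]
23 → extends → [2, 8, 23]
23 → already a tail → [2, 8, 23]
18 → replaces 23 → [2, 8, 18]
17 → replaces 18 → [2, 8, 17]
15 → replaces 17 → [2, 8, 15]
19 → extends → [2, 8, 15, 19]
6 → replaces 8 → [2, 6, 15, 19]
18 → replaces 19 → [2, 6, 15, 18]
Length 4; one witness is 7, 8, 18, 19.

7, 8, 18, 19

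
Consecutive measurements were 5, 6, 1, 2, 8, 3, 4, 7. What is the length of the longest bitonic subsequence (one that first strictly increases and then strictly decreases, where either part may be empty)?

inc[i] = longest strictly increasing subsequence ending at i; dec[i] = longest strictly decreasing subsequence starting at i:
i:     1 2 3 4 5 6 7 8
a[i]:  5 6 1 2 8 3 4 7
inc:   1 2 1 2 3 3 4 5
dec:   2 2 1 1 2 1 1 1
Best peak at i=8 (value 7): inc=5, dec=1, length 5+1−1 = 5.

5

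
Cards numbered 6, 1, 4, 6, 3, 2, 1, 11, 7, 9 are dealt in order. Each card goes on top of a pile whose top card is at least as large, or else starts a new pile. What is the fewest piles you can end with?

5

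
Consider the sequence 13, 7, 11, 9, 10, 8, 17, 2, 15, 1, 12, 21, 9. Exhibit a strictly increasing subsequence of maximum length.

Patience tails give the LIS length; then backtrack through the dp parents:
13 → extends → [13]
7 → replaces 13 → [7]
11 → extends → [7, 11]
9 → replaces 11 → [7, 9]
10 → extends → [7, 9, 10]
8 → replaces 9 → [7, 8, 10]
17 → extends → [7, 8, 10, 17]
2 → replaces 7 → [2, 8, 10, 17]
15 → replaces 17 → [2, 8, 10, 15]
1 → replaces 2 → [1, 8, 10, 15]
12 → replaces 15 → [1, 8, 10, 12]
21 → extends → [1, 8, 10, 12, 21]
9 → replaces 10 → [1, 8, 9, 12, 21]
Length 5; one witness is 7, 9, 10, 17, 21.

7, 9, 10, 17, 21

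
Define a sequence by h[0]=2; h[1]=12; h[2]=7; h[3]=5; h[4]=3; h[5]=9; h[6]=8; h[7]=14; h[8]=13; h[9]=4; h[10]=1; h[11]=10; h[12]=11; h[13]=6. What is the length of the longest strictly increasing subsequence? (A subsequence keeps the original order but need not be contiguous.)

Let dp[i] be the length of the longest such subsequence ending at index i:
i:      0  1  2  3  4  5  6  7  8  9 10 11 12 13
h[i]:   2 12  7  5  3  9  8 14 13  4  1 10 11  6
dp:     1  2  2  2  2  3  3  4  4  3  1  4  5  4
Maximum dp value is 5.

5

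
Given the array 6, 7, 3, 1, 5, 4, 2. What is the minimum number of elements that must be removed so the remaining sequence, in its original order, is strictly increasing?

5

Fewest deletions = n − (longest strictly increasing subsequence).
Patience tails:
6 → extends → [6]
7 → extends → [6, 7]
3 → replaces 6 → [3, 7]
1 → replaces 3 → [1, 7]
5 → replaces 7 → [1, 5]
4 → replaces 5 → [1, 4]
2 → replaces 4 → [1, 2]
Longest strictly increasing subsequence has length 2, so deletions = 7 − 2 = 5.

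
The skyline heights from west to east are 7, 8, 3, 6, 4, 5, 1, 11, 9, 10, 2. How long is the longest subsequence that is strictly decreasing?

4

Negate each value so 'decreasing' becomes 'increasing', then run patience tails on the negated sequence:
-7 → extends → [-7]
-8 → replaces -7 → [-8]
-3 → extends → [-8, -3]
-6 → replaces -3 → [-8, -6]
-4 → extends → [-8, -6, -4]
-5 → replaces -4 → [-8, -6, -5]
-1 → extends → [-8, -6, -5, -1]
-11 → replaces -8 → [-11, -6, -5, -1]
-9 → replaces -6 → [-11, -9, -5, -1]
-10 → replaces -9 → [-11, -10, -5, -1]
-2 → replaces -1 → [-11, -10, -5, -2]
Four tails, so the longest strictly decreasing subsequence of the original has length 4.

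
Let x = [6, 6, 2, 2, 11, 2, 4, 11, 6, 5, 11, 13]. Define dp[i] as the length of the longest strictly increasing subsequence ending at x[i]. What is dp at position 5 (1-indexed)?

2

dp[i] = 1 + max{dp[j] : j<i, x[j]<x[i]} (or 1 if no such j):
i:      1  2  3  4  5  6  7  8  9 10 11 12
x[i]:   6  6  2  2 11  2  4 11  6  5 11 13
dp:     1  1  1  1  2  1  2  3  3  3  4  5
At index 5 the value is 2.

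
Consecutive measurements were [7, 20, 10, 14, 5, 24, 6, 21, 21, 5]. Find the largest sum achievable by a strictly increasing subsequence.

55

Let S[i] be the best sum of a strictly increasing subsequence ending at i:
i:      1  2  3  4  5  6  7  8  9 10
a[i]:   7 20 10 14  5 24  6 21 21  5
S:      7 27 17 31  5 55 11 52 52  5
Maximum is 55 (e.g. 7 + 10 + 14 + 24).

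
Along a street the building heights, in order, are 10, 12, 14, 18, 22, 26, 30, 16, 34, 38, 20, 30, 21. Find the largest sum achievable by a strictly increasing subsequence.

Let S[i] be the best sum of a strictly increasing subsequence ending at i:
i:       1   2   3   4   5   6   7   8   9  10  11  12  13
a[i]:   10  12  14  18  22  26  30  16  34  38  20  30  21
S:      10  22  36  54  76 102 132  52 166 204  74 132  95
Maximum is 204 (e.g. 10 + 12 + 14 + 18 + 22 + 26 + 30 + 34 + 38).

204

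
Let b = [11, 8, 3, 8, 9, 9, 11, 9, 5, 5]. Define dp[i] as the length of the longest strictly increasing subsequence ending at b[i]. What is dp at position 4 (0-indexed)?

3

dp[i] = 1 + max{dp[j] : j<i, b[j]<b[i]} (or 1 if no such j):
i:      0  1  2  3  4  5  6  7  8  9
b[i]:  11  8  3  8  9  9 11  9  5  5
dp:     1  1  1  2  3  3  4  3  2  2
At index 4 the value is 3.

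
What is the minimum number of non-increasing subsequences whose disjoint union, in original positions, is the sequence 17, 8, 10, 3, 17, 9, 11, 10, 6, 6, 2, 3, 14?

4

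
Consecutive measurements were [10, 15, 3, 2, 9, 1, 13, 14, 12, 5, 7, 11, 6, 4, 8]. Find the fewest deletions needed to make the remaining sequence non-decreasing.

Fewest deletions = n − (longest non-decreasing subsequence).
i:      1  2  3  4  5  6  7  8  9 10 11 12 13 14 15
a[i]:  10 15  3  2  9  1 13 14 12  5  7 11  6  4  8
dp:     1  2  1  1  2  1  3  4  3  2  3  4  3  2  4
max dp = 4, so deletions = 15 − 4 = 11.

11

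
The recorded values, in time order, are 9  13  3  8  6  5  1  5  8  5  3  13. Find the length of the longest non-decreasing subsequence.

5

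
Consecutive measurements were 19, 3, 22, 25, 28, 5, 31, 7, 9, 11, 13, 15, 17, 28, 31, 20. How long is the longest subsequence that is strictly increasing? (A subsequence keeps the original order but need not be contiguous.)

10

Track the smallest tail for each achievable length (strict):
19 → extends → [19]
3 → replaces 19 → [3]
22 → extends → [3, 22]
25 → extends → [3, 22, 25]
28 → extends → [3, 22, 25, 28]
5 → replaces 22 → [3, 5, 25, 28]
31 → extends → [3, 5, 25, 28, 31]
7 → replaces 25 → [3, 5, 7, 28, 31]
9 → replaces 28 → [3, 5, 7, 9, 31]
11 → replaces 31 → [3, 5, 7, 9, 11]
13 → extends → [3, 5, 7, 9, 11, 13]
15 → extends → [3, 5, 7, 9, 11, 13, 15]
17 → extends → [3, 5, 7, 9, 11, 13, 15, 17]
28 → extends → [3, 5, 7, 9, 11, 13, 15, 17, 28]
31 → extends → [3, 5, 7, 9, 11, 13, 15, 17, 28, 31]
20 → replaces 28 → [3, 5, 7, 9, 11, 13, 15, 17, 20, 31]
Ten tails, so the longest strictly increasing subsequence has length 10 (e.g. 3, 5, 7, 9, 11, 13, 15, 17, 28, 31).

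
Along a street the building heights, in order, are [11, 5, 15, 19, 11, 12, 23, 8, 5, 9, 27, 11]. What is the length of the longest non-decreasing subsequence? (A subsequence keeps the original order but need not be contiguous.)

Track the smallest tail for each achievable length (allowing ties):
11 → extends → [11]
5 → replaces 11 → [5]
15 → extends → [5, 15]
19 → extends → [5, 15, 19]
11 → replaces 15 → [5, 11, 19]
12 → replaces 19 → [5, 11, 12]
23 → extends → [5, 11, 12, 23]
8 → replaces 11 → [5, 8, 12, 23]
5 → replaces 8 → [5, 5, 12, 23]
9 → replaces 12 → [5, 5, 9, 23]
27 → extends → [5, 5, 9, 23, 27]
11 → replaces 23 → [5, 5, 9, 11, 27]
Five tails, so the longest non-decreasing subsequence has length 5 (e.g. 11, 15, 19, 23, 27).

5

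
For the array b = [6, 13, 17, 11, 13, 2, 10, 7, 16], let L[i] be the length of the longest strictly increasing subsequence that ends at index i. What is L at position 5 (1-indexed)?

3

dp[i] = 1 + max{dp[j] : j<i, b[j]<b[i]} (or 1 if no such j):
i:      1  2  3  4  5  6  7  8  9
b[i]:   6 13 17 11 13  2 10  7 16
dp:     1  2  3  2  3  1  2  2  4
At index 5 the value is 3.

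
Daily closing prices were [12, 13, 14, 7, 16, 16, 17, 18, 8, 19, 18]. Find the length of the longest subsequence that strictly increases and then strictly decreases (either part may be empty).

inc[i] = longest strictly increasing subsequence ending at i; dec[i] = longest strictly decreasing subsequence starting at i:
i:      1  2  3  4  5  6  7  8  9 10 11
a[i]:  12 13 14  7 16 16 17 18  8 19 18
inc:    1  2  3  1  4  4  5  6  2  7  6
dec:    2  2  2  1  2  2  2  2  1  2  1
Best peak at i=10 (value 19): inc=7, dec=2, length 7+2−1 = 8.

8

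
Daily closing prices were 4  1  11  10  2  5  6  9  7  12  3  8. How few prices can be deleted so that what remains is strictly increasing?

Fewest deletions = n − (longest strictly increasing subsequence).
i:      1  2  3  4  5  6  7  8  9 10 11 12
a[i]:   4  1 11 10  2  5  6  9  7 12  3  8
dp:     1  1  2  2  2  3  4  5  5  6  3  6
max dp = 6, so deletions = 12 − 6 = 6.

6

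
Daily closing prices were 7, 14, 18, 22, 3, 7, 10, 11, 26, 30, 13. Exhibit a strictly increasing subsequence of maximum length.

7, 14, 18, 22, 26, 30

Patience tails give the LIS length; then backtrack through the dp parents:
7 → extends → [7]
14 → extends → [7, 14]
18 → extends → [7, 14, 18]
22 → extends → [7, 14, 18, 22]
3 → replaces 7 → [3, 14, 18, 22]
7 → replaces 14 → [3, 7, 18, 22]
10 → replaces 18 → [3, 7, 10, 22]
11 → replaces 22 → [3, 7, 10, 11]
26 → extends → [3, 7, 10, 11, 26]
30 → extends → [3, 7, 10, 11, 26, 30]
13 → replaces 26 → [3, 7, 10, 11, 13, 30]
Length 6; one witness is 7, 14, 18, 22, 26, 30.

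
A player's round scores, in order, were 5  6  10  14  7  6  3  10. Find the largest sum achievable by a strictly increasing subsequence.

35

Let S[i] be the best sum of a strictly increasing subsequence ending at i:
i:      1  2  3  4  5  6  7  8
a[i]:   5  6 10 14  7  6  3 10
S:      5 11 21 35 18 11  3 28
Maximum is 35 (e.g. 5 + 6 + 10 + 14).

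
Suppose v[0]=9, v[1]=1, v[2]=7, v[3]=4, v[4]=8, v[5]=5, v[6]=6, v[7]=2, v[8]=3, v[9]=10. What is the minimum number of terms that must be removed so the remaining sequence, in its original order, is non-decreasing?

Fewest deletions = n − (longest non-decreasing subsequence).
Patience tails:
9 → extends → [9]
1 → replaces 9 → [1]
7 → extends → [1, 7]
4 → replaces 7 → [1, 4]
8 → extends → [1, 4, 8]
5 → replaces 8 → [1, 4, 5]
6 → extends → [1, 4, 5, 6]
2 → replaces 4 → [1, 2, 5, 6]
3 → replaces 5 → [1, 2, 3, 6]
10 → extends → [1, 2, 3, 6, 10]
Longest non-decreasing subsequence has length 5, so deletions = 10 − 5 = 5.

5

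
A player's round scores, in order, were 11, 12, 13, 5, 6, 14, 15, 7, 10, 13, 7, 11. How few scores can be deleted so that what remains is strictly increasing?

7

Fewest deletions = n − (longest strictly increasing subsequence).
i:      1  2  3  4  5  6  7  8  9 10 11 12
a[i]:  11 12 13  5  6 14 15  7 10 13  7 11
dp:     1  2  3  1  2  4  5  3  4  5  3  5
max dp = 5, so deletions = 12 − 5 = 7.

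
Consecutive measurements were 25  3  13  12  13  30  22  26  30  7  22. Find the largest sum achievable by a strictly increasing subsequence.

Let S[i] be the best sum of a strictly increasing subsequence ending at i:
i:       1   2   3   4   5   6   7   8   9  10  11
a[i]:   25   3  13  12  13  30  22  26  30   7  22
S:      25   3  16  15  28  58  50  76 106  10  50
Maximum is 106 (e.g. 3 + 12 + 13 + 22 + 26 + 30).

106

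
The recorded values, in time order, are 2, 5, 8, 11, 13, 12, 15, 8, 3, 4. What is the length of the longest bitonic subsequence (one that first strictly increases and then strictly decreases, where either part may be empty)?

inc[i] = longest strictly increasing subsequence ending at i; dec[i] = longest strictly decreasing subsequence starting at i:
i:      1  2  3  4  5  6  7  8  9 10
a[i]:   2  5  8 11 13 12 15  8  3  4
inc:    1  2  3  4  5  5  6  3  2  3
dec:    1  2  2  3  4  3  3  2  1  1
Best peak at i=5 (value 13): inc=5, dec=4, length 5+4−1 = 8.

8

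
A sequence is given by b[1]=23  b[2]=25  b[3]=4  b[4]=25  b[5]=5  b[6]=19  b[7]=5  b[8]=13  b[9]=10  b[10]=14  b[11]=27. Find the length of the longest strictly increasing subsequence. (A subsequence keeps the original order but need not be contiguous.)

5

Track the smallest tail for each achievable length (strict):
23 → extends → [23]
25 → extends → [23, 25]
4 → replaces 23 → [4, 25]
25 → already a tail → [4, 25]
5 → replaces 25 → [4, 5]
19 → extends → [4, 5, 19]
5 → already a tail → [4, 5, 19]
13 → replaces 19 → [4, 5, 13]
10 → replaces 13 → [4, 5, 10]
14 → extends → [4, 5, 10, 14]
27 → extends → [4, 5, 10, 14, 27]
Five tails, so the longest strictly increasing subsequence has length 5 (e.g. 4, 5, 13, 14, 27).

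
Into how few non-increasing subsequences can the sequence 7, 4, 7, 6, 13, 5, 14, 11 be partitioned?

4

Place each on the leftmost legal pile:
7 → new pile 1 (tops now [7])
4 → pile 1 (tops now [4])
7 → new pile 2 (tops now [4, 7])
6 → pile 2 (tops now [4, 6])
13 → new pile 3 (tops now [4, 6, 13])
5 → pile 2 (tops now [4, 5, 13])
14 → new pile 4 (tops now [4, 5, 13, 14])
11 → pile 3 (tops now [4, 5, 11, 14])
Four piles.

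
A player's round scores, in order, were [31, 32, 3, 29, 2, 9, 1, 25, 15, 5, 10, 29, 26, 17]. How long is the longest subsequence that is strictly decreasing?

5

Negate each value so 'decreasing' becomes 'increasing', then run patience tails on the negated sequence:
-31 → extends → [-31]
-32 → replaces -31 → [-32]
-3 → extends → [-32, -3]
-29 → replaces -3 → [-32, -29]
-2 → extends → [-32, -29, -2]
-9 → replaces -2 → [-32, -29, -9]
-1 → extends → [-32, -29, -9, -1]
-25 → replaces -9 → [-32, -29, -25, -1]
-15 → replaces -1 → [-32, -29, -25, -15]
-5 → extends → [-32, -29, -25, -15, -5]
-10 → replaces -5 → [-32, -29, -25, -15, -10]
-29 → already a tail → [-32, -29, -25, -15, -10]
-26 → replaces -25 → [-32, -29, -26, -15, -10]
-17 → replaces -15 → [-32, -29, -26, -17, -10]
Five tails, so the longest strictly decreasing subsequence of the original has length 5.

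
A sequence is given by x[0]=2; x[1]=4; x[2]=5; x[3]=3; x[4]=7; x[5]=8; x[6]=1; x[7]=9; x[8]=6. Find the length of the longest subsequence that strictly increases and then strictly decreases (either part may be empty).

inc[i] = longest strictly increasing subsequence ending at i; dec[i] = longest strictly decreasing subsequence starting at i:
i:     0 1 2 3 4 5 6 7 8
x[i]:  2 4 5 3 7 8 1 9 6
inc:   1 2 3 2 4 5 1 6 4
dec:   2 3 3 2 2 2 1 2 1
Best peak at i=7 (value 9): inc=6, dec=2, length 6+2−1 = 7.

7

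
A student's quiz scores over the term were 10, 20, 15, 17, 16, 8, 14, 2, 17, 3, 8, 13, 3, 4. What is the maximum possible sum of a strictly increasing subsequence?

Let S[i] be the best sum of a strictly increasing subsequence ending at i:
i:      1  2  3  4  5  6  7  8  9 10 11 12 13 14
a[i]:  10 20 15 17 16  8 14  2 17  3  8 13  3  4
S:     10 30 25 42 41  8 24  2 58  5 13 26  5  9
Maximum is 58 (e.g. 10 + 15 + 16 + 17).

58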